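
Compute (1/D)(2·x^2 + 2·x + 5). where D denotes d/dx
\frac{2 x^{3}}{3} + x^{2} + 5 x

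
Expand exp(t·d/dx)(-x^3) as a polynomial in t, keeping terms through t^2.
x \left(- 3 t^{2} - 3 t x - x^{2}\right)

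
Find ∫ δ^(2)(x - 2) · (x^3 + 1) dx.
12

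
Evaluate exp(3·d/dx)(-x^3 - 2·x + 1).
- x^{3} - 9 x^{2} - 29 x - 32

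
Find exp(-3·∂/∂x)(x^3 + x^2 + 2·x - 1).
x^{3} - 8 x^{2} + 23 x - 25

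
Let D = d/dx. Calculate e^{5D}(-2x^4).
- 2 x^{4} - 40 x^{3} - 300 x^{2} - 1000 x - 1250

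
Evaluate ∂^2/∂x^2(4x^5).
80 x^{3}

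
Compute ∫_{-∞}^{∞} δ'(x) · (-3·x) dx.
3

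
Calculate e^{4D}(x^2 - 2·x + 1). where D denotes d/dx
x^{2} + 6 x + 9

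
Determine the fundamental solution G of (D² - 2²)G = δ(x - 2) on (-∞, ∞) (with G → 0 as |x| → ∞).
-\frac{e^{-2|x - 2|}}{4}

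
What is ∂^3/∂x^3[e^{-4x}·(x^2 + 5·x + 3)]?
8 \left(- 8 x^{2} - 28 x + 3\right) e^{- 4 x}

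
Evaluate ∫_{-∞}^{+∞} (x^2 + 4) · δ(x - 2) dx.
8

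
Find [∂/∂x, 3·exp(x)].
3 e^{x}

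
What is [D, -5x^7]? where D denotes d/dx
- 35 x^{6}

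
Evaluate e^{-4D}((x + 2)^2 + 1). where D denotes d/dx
x^{2} - 4 x + 5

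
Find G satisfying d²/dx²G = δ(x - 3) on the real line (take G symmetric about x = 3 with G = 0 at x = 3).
\frac{|x - 3|}{2}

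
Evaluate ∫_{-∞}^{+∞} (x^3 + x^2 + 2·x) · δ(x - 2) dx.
16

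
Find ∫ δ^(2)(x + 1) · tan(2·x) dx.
- \frac{8 \tan{\left(2 \right)}}{\cos^{2}{\left(2 \right)}}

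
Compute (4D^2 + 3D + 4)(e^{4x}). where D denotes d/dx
80 e^{4 x}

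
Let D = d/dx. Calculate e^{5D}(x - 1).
x + 4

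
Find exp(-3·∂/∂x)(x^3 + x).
x^{3} - 9 x^{2} + 28 x - 30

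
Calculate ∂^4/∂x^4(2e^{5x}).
1250 e^{5 x}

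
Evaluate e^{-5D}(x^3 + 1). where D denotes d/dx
x^{3} - 15 x^{2} + 75 x - 124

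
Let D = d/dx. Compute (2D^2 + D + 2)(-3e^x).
- 15 e^{x}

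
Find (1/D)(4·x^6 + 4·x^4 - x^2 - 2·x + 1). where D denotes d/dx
\frac{4 x^{7}}{7} + \frac{4 x^{5}}{5} - \frac{x^{3}}{3} - x^{2} + x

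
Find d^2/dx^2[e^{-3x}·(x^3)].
3 x \left(3 x^{2} - 6 x + 2\right) e^{- 3 x}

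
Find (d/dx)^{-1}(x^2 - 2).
\frac{x^{3}}{3} - 2 x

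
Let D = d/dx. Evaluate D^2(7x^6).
210 x^{4}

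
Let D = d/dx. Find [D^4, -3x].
-12D^{3}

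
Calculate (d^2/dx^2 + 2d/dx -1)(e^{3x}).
14 e^{3 x}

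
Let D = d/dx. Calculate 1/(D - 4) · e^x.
- \frac{e^{x}}{3}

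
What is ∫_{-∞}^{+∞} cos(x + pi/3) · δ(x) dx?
\frac{1}{2}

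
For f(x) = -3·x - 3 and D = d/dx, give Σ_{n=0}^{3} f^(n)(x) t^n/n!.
- 3 t - 3 x - 3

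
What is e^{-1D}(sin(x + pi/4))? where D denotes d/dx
\sin{\left(x - 1 + \frac{\pi}{4} \right)}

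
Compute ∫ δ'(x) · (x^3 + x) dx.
-1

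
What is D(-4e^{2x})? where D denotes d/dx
- 8 e^{2 x}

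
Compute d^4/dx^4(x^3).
0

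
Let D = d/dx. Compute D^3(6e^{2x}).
48 e^{2 x}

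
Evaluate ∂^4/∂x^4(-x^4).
-24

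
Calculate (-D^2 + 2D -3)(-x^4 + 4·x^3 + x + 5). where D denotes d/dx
3 x^{4} - 20 x^{3} + 36 x^{2} - 27 x - 13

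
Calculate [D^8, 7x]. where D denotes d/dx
56D^{7}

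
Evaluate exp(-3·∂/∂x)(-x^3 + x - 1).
- x^{3} + 9 x^{2} - 26 x + 23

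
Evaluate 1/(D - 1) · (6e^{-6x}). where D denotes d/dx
- \frac{6 e^{- 6 x}}{7}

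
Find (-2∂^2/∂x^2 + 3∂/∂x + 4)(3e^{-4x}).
- 120 e^{- 4 x}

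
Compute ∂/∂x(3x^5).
15 x^{4}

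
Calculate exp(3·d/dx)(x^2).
x^{2} + 6 x + 9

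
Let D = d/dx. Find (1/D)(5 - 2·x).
- x^{2} + 5 x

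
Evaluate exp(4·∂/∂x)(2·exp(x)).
2 e^{x + 4}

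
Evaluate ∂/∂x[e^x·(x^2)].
x \left(x + 2\right) e^{x}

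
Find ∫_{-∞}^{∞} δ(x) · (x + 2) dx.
2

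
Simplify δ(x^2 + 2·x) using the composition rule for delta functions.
\frac{\delta(x + 2) + \delta(x)}{2}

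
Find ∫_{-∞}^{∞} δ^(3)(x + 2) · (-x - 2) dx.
0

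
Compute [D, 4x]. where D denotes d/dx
4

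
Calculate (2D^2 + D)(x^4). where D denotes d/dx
4 x^{2} \left(x + 6\right)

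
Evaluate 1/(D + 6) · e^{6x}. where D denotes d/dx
\frac{e^{6 x}}{12}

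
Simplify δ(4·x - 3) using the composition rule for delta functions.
\frac{\delta(x - 3/4)}{4}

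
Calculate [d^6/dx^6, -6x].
-36\frac{d^{5}}{dx^{5}}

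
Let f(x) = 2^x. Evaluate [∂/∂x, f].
2^{x} \log{\left(2 \right)}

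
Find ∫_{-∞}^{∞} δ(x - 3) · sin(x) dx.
\sin{\left(3 \right)}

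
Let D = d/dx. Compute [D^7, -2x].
-14D^{6}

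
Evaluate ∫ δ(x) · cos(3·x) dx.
1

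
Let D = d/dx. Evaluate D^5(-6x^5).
-720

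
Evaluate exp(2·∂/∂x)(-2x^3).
- 2 x^{3} - 12 x^{2} - 24 x - 16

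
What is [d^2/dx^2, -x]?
-2\frac{d}{dx}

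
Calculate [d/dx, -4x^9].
- 36 x^{8}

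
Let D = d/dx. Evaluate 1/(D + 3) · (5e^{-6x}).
- \frac{5 e^{- 6 x}}{3}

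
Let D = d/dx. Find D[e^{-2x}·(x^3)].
x^{2} \left(3 - 2 x\right) e^{- 2 x}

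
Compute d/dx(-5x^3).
- 15 x^{2}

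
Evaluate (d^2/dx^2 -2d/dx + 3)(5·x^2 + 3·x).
15 x^{2} - 11 x + 4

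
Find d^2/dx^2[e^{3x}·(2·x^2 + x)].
\left(18 x^{2} + 33 x + 10\right) e^{3 x}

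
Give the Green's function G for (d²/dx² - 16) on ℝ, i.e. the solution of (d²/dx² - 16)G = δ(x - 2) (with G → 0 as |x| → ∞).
-\frac{e^{-4|x - 2|}}{8}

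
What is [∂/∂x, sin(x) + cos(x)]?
- \sin{\left(x \right)} + \cos{\left(x \right)}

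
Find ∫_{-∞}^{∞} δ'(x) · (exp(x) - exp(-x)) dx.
-2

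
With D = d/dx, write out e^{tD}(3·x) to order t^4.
3 t + 3 x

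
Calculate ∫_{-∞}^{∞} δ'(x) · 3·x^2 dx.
0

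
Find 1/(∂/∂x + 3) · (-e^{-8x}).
\frac{e^{- 8 x}}{5}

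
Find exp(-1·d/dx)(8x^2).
8 x^{2} - 16 x + 8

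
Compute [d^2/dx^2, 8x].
16\frac{d}{dx}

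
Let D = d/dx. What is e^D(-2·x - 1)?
- 2 x - 3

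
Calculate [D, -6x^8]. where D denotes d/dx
- 48 x^{7}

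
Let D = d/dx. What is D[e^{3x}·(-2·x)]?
\left(- 6 x - 2\right) e^{3 x}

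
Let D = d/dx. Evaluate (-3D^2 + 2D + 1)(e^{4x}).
- 39 e^{4 x}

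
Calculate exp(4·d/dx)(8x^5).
8 x^{5} + 160 x^{4} + 1280 x^{3} + 5120 x^{2} + 10240 x + 8192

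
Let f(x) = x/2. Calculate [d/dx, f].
\frac{1}{2}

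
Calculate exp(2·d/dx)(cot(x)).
\cot{\left(x + 2 \right)}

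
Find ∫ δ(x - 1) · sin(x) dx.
\sin{\left(1 \right)}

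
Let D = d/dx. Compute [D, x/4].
\frac{1}{4}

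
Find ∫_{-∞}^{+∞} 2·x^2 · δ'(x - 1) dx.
-4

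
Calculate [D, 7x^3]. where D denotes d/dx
21 x^{2}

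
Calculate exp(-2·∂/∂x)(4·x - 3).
4 x - 11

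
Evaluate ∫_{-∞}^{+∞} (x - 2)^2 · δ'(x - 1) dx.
2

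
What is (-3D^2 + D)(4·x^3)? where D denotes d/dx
12 x \left(x - 6\right)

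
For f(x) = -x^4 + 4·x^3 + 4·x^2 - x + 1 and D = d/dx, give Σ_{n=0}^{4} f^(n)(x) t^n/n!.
- t^{4} + t^{3} \left(4 - 4 x\right) + t^{2} \left(- 6 x^{2} + 12 x + 4\right) - t \left(4 x^{3} - 12 x^{2} - 8 x + 1\right) - x^{4} + 4 x^{3} + 4 x^{2} - x + 1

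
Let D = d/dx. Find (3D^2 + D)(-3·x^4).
12 x^{2} \left(- x - 9\right)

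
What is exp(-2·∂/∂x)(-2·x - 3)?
1 - 2 x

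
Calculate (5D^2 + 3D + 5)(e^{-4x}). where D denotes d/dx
73 e^{- 4 x}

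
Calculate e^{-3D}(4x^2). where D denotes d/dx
4 x^{2} - 24 x + 36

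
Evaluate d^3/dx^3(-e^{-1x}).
e^{- x}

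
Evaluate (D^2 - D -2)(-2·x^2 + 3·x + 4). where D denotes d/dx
4 x^{2} - 2 x - 15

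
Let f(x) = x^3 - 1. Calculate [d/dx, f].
3 x^{2}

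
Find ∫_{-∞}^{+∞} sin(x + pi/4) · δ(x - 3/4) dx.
\sin{\left(\frac{3}{4} + \frac{\pi}{4} \right)}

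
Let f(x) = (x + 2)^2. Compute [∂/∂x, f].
2 x + 4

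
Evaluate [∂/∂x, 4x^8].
32 x^{7}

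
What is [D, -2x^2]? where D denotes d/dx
- 4 x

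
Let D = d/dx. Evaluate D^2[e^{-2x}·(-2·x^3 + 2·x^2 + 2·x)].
4 \left(- 2 x^{3} + 8 x^{2} - 5 x - 1\right) e^{- 2 x}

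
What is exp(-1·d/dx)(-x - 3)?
- x - 2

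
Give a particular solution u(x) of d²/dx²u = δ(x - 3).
\frac{|x - 3|}{2}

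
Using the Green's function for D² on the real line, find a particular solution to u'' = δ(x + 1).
\frac{|x + 1|}{2}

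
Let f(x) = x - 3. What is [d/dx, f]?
1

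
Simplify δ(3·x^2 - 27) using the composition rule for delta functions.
\frac{\delta(x - 3) + \delta(x + 3)}{18}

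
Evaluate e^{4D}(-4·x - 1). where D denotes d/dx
- 4 x - 17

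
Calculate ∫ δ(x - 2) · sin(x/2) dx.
\sin{\left(1 \right)}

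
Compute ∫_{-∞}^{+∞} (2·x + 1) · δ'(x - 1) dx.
-2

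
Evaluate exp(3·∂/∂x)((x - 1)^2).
x^{2} + 4 x + 4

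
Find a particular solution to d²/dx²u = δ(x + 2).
\frac{|x + 2|}{2}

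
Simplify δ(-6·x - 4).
\frac{\delta(x + 2/3)}{6}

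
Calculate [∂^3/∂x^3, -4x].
-12\frac{d^{2}}{dx^{2}}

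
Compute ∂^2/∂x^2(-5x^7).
- 210 x^{5}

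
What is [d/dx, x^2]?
2 x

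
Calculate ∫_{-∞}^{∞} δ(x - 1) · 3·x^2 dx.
3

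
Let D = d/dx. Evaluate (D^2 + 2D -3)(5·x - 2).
16 - 15 x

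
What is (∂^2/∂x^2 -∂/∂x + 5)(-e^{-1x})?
- 7 e^{- x}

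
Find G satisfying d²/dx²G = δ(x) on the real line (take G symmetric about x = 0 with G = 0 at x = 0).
\frac{|x|}{2}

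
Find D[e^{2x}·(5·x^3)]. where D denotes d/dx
x^{2} \left(10 x + 15\right) e^{2 x}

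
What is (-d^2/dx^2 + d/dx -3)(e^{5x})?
- 23 e^{5 x}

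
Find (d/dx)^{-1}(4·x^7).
\frac{x^{8}}{2}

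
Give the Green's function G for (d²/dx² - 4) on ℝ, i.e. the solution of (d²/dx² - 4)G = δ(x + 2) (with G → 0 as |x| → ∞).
-\frac{e^{-2|x + 2|}}{4}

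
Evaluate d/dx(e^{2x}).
2 e^{2 x}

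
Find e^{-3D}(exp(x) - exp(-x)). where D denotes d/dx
- e^{3 - x} + e^{x - 3}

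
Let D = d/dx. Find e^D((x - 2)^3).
x^{3} - 3 x^{2} + 3 x - 1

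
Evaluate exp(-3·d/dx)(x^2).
x^{2} - 6 x + 9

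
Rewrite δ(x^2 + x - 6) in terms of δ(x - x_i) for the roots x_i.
\frac{\delta(x - 2) + \delta(x + 3)}{5}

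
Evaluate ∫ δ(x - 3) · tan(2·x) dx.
\tan{\left(6 \right)}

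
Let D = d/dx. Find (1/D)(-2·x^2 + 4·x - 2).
- \frac{2 x^{3}}{3} + 2 x^{2} - 2 x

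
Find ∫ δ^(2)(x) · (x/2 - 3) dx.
0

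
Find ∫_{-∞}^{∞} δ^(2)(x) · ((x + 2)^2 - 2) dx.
2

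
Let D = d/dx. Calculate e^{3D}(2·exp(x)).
2 e^{x + 3}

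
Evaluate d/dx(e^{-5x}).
- 5 e^{- 5 x}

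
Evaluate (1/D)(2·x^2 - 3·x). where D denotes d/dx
\frac{2 x^{3}}{3} - \frac{3 x^{2}}{2}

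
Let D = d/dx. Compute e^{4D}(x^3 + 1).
x^{3} + 12 x^{2} + 48 x + 65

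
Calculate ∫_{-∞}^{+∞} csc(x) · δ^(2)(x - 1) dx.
\left(2 \cot^{2}{\left(1 \right)} + 1\right) \csc{\left(1 \right)}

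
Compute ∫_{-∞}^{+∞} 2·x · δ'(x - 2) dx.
-2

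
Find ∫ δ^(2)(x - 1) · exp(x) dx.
e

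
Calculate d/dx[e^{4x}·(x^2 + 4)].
2 \left(2 x^{2} + x + 8\right) e^{4 x}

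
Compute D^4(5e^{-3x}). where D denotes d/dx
405 e^{- 3 x}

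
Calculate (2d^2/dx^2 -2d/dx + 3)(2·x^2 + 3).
6 x^{2} - 8 x + 17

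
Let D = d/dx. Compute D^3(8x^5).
480 x^{2}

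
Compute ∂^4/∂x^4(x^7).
840 x^{3}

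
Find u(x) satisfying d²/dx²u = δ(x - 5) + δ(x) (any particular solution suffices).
\frac{|x - 5|}{2} + \frac{|x|}{2}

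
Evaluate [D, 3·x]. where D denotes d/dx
3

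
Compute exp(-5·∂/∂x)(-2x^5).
- 2 x^{5} + 50 x^{4} - 500 x^{3} + 2500 x^{2} - 6250 x + 6250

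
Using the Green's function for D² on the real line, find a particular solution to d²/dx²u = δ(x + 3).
\frac{|x + 3|}{2}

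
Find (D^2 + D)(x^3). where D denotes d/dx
3 x \left(x + 2\right)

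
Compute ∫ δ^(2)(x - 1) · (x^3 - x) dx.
6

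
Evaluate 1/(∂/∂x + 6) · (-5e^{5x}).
- \frac{5 e^{5 x}}{11}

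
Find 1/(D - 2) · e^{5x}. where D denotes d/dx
\frac{e^{5 x}}{3}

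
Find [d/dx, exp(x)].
e^{x}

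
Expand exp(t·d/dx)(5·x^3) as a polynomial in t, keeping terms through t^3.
5 t^{3} + 15 t^{2} x + 15 t x^{2} + 5 x^{3}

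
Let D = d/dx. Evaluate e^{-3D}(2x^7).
2 x^{7} - 42 x^{6} + 378 x^{5} - 1890 x^{4} + 5670 x^{3} - 10206 x^{2} + 10206 x - 4374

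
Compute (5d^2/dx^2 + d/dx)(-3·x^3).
9 x \left(- x - 10\right)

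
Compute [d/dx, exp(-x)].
- e^{- x}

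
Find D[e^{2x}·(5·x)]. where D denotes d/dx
\left(10 x + 5\right) e^{2 x}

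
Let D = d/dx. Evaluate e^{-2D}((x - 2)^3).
x^{3} - 12 x^{2} + 48 x - 64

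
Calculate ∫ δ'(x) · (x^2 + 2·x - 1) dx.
-2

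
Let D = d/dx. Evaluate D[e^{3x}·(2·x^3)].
6 x^{2} \left(x + 1\right) e^{3 x}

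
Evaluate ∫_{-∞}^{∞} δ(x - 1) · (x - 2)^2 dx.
1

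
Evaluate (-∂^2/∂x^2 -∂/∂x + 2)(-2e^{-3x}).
8 e^{- 3 x}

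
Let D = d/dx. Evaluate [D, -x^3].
- 3 x^{2}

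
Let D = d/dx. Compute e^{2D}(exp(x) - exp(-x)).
2 \sinh{\left(x + 2 \right)}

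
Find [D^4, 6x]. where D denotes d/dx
24D^{3}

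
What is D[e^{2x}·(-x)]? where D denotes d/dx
\left(- 2 x - 1\right) e^{2 x}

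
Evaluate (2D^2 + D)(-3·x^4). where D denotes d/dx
12 x^{2} \left(- x - 6\right)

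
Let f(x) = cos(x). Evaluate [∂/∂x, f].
- \sin{\left(x \right)}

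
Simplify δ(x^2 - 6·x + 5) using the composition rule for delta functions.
\frac{\delta(x - 1) + \delta(x - 5)}{4}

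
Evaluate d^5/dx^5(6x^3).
0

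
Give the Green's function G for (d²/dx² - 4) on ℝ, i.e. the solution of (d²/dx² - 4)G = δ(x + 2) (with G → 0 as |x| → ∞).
-\frac{e^{-2|x + 2|}}{4}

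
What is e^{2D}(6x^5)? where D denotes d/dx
6 x^{5} + 60 x^{4} + 240 x^{3} + 480 x^{2} + 480 x + 192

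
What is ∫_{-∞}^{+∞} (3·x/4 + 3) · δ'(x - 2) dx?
- \frac{3}{4}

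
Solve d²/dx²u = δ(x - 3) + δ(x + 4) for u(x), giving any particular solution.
\frac{|x - 3|}{2} + \frac{|x + 4|}{2}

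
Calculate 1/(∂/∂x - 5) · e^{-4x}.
- \frac{e^{- 4 x}}{9}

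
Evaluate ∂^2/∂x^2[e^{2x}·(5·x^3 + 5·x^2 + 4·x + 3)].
\left(20 x^{3} + 80 x^{2} + 86 x + 38\right) e^{2 x}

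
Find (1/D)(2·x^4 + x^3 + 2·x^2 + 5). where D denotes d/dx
\frac{2 x^{5}}{5} + \frac{x^{4}}{4} + \frac{2 x^{3}}{3} + 5 x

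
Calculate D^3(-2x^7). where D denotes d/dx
- 420 x^{4}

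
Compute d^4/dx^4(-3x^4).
-72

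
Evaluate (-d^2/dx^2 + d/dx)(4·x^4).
16 x^{2} \left(x - 3\right)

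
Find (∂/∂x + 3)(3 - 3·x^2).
- 9 x^{2} - 6 x + 9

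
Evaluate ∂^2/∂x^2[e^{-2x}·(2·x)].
8 \left(x - 1\right) e^{- 2 x}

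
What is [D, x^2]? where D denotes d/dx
2 x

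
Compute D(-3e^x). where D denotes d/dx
- 3 e^{x}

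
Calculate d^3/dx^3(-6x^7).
- 1260 x^{4}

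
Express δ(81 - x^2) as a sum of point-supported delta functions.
\frac{\delta(x - 9) + \delta(x + 9)}{18}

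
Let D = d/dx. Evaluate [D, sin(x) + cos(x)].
- \sin{\left(x \right)} + \cos{\left(x \right)}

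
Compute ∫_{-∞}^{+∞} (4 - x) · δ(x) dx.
4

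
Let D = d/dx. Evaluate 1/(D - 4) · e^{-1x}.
- \frac{e^{- x}}{5}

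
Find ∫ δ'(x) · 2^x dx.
- \log{\left(2 \right)}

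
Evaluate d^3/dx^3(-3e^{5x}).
- 375 e^{5 x}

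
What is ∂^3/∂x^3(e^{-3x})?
- 27 e^{- 3 x}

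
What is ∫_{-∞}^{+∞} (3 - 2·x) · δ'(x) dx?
2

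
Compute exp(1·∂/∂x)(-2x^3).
- 2 x^{3} - 6 x^{2} - 6 x - 2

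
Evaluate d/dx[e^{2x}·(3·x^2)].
6 x \left(x + 1\right) e^{2 x}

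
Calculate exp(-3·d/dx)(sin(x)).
\sin{\left(x - 3 \right)}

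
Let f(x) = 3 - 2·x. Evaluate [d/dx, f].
-2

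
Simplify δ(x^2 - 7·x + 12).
\frac{\delta(x - 4) + \delta(x - 3)}{1}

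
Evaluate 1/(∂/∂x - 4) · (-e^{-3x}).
\frac{e^{- 3 x}}{7}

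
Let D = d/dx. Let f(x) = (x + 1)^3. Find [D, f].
3 \left(x + 1\right)^{2}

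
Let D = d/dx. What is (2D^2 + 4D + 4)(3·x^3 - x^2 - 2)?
12 x^{3} + 32 x^{2} + 28 x - 12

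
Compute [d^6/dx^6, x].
6\frac{d^{5}}{dx^{5}}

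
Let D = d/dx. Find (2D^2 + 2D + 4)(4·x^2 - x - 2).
16 x^{2} + 12 x + 6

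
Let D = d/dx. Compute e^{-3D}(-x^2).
- x^{2} + 6 x - 9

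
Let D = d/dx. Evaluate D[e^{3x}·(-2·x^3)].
6 x^{2} \left(- x - 1\right) e^{3 x}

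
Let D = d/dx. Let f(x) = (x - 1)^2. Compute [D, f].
2 x - 2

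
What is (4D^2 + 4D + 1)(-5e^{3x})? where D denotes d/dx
- 245 e^{3 x}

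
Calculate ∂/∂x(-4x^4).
- 16 x^{3}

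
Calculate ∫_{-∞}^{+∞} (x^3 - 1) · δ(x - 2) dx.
7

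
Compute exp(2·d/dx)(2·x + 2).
2 x + 6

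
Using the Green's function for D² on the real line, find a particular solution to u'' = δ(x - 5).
\frac{|x - 5|}{2}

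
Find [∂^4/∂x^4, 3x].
12\frac{d^{3}}{dx^{3}}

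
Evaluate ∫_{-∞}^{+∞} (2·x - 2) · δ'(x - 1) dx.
-2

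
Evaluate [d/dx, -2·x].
-2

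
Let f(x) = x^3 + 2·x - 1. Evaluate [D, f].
3 x^{2} + 2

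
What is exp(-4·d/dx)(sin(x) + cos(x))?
\sqrt{2} \cos{\left(- x + \frac{\pi}{4} + 4 \right)}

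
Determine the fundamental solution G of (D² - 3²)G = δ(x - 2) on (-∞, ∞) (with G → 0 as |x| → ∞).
-\frac{e^{-3|x - 2|}}{6}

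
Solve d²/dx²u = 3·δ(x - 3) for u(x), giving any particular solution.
\frac{3|x - 3|}{2}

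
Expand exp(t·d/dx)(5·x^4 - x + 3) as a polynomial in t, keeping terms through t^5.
5 t^{4} + 20 t^{3} x + 30 t^{2} x^{2} + t \left(20 x^{3} - 1\right) + 5 x^{4} - x + 3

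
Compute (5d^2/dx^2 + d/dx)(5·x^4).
20 x^{2} \left(x + 15\right)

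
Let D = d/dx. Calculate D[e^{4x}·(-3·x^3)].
x^{2} \left(- 12 x - 9\right) e^{4 x}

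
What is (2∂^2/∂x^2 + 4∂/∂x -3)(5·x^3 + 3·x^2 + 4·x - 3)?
- 15 x^{3} + 51 x^{2} + 72 x + 37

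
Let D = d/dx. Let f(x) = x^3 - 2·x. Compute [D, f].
3 x^{2} - 2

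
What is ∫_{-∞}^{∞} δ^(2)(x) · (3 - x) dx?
0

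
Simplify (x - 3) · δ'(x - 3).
-\delta(x - 3)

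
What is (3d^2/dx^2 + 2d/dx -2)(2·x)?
4 - 4 x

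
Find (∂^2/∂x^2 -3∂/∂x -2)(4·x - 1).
- 8 x - 10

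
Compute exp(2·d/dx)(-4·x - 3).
- 4 x - 11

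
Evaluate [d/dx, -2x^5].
- 10 x^{4}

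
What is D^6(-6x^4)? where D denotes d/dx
0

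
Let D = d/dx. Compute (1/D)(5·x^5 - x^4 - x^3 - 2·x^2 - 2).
\frac{5 x^{6}}{6} - \frac{x^{5}}{5} - \frac{x^{4}}{4} - \frac{2 x^{3}}{3} - 2 x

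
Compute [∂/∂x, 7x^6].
42 x^{5}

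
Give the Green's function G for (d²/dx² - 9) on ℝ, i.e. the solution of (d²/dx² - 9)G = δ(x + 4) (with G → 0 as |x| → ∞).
-\frac{e^{-3|x + 4|}}{6}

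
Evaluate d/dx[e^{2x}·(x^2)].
2 x \left(x + 1\right) e^{2 x}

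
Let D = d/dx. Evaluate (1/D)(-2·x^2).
- \frac{2 x^{3}}{3}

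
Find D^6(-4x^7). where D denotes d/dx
- 20160 x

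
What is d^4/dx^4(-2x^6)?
- 720 x^{2}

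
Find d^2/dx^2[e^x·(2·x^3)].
2 x \left(x^{2} + 6 x + 6\right) e^{x}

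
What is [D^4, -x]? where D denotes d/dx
-4D^{3}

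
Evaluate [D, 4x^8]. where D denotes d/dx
32 x^{7}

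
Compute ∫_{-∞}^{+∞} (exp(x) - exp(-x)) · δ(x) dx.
0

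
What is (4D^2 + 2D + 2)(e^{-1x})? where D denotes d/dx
4 e^{- x}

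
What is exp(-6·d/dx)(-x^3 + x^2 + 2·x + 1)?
- x^{3} + 19 x^{2} - 118 x + 241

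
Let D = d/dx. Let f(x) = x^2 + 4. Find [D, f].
2 x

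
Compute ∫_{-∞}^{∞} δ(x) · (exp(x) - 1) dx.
0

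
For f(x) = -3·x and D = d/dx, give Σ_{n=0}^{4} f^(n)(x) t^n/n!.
- 3 t - 3 x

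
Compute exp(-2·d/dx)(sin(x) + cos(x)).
\sqrt{2} \cos{\left(- x + \frac{\pi}{4} + 2 \right)}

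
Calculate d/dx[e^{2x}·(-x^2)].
2 x \left(- x - 1\right) e^{2 x}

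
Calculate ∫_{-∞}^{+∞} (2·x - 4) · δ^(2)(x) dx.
0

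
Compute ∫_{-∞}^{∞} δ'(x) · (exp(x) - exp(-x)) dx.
-2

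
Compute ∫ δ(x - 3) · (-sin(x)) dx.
- \sin{\left(3 \right)}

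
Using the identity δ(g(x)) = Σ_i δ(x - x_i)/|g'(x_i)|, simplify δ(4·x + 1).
\frac{\delta(x + 1/4)}{4}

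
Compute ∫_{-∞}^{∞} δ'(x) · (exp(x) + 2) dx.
-1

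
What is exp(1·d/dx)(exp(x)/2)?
\frac{e^{x + 1}}{2}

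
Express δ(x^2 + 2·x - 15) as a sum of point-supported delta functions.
\frac{\delta(x - 3) + \delta(x + 5)}{8}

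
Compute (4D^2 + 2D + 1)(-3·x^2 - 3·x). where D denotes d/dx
- 3 x^{2} - 15 x - 30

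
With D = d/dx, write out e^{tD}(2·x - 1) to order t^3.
2 t + 2 x - 1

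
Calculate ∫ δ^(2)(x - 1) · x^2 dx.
2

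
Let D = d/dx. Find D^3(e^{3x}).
27 e^{3 x}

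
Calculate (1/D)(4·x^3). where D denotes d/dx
x^{4}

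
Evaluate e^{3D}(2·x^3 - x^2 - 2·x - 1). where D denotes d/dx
2 x^{3} + 17 x^{2} + 46 x + 38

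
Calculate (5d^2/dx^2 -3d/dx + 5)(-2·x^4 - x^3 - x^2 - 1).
- 10 x^{4} + 19 x^{3} - 116 x^{2} - 24 x - 15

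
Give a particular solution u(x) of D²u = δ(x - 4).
\frac{|x - 4|}{2}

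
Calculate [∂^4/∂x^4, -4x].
-16\frac{d^{3}}{dx^{3}}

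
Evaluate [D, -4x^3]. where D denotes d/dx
- 12 x^{2}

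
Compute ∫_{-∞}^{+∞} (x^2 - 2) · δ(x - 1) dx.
-1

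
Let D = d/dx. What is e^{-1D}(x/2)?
\frac{x}{2} - \frac{1}{2}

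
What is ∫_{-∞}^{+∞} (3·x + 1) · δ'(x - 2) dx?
-3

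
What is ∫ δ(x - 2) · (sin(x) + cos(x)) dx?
\cos{\left(2 \right)} + \sin{\left(2 \right)}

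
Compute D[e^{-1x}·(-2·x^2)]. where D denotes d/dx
2 x \left(x - 2\right) e^{- x}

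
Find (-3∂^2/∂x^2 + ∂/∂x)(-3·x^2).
18 - 6 x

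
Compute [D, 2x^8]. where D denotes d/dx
16 x^{7}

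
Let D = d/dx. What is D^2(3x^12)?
396 x^{10}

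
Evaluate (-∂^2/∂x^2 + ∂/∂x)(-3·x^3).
9 x \left(2 - x\right)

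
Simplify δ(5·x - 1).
\frac{\delta(x - 1/5)}{5}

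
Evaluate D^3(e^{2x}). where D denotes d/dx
8 e^{2 x}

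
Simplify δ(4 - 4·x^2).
\frac{\delta(x - 1) + \delta(x + 1)}{8}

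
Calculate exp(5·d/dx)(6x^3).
6 x^{3} + 90 x^{2} + 450 x + 750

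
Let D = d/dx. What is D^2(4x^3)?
24 x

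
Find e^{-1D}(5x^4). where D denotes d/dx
5 x^{4} - 20 x^{3} + 30 x^{2} - 20 x + 5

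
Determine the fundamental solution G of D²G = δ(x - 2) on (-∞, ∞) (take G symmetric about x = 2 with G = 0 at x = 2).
\frac{|x - 2|}{2}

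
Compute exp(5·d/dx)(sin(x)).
\sin{\left(x + 5 \right)}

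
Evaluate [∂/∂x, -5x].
-5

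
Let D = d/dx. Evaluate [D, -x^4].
- 4 x^{3}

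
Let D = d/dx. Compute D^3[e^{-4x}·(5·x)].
80 \left(3 - 4 x\right) e^{- 4 x}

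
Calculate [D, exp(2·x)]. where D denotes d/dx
2 e^{2 x}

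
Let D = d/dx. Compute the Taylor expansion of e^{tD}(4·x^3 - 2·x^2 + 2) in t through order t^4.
4 t^{3} + 2 t^{2} \left(6 x - 1\right) + 4 t x \left(3 x - 1\right) + 4 x^{3} - 2 x^{2} + 2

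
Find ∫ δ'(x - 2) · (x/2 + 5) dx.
- \frac{1}{2}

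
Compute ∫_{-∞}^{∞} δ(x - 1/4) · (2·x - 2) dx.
- \frac{3}{2}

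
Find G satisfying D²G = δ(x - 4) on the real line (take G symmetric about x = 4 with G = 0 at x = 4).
\frac{|x - 4|}{2}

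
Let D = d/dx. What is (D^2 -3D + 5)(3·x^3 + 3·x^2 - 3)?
15 x^{3} - 12 x^{2} - 9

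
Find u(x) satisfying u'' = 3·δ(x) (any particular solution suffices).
\frac{3|x|}{2}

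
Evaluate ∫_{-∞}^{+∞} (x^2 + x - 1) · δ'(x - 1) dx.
-3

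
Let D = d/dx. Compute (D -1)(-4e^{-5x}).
24 e^{- 5 x}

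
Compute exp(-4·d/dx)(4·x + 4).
4 x - 12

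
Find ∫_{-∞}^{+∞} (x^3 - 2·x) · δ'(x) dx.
2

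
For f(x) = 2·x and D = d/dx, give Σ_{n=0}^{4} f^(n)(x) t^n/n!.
2 t + 2 x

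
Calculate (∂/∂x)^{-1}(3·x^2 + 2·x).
x^{3} + x^{2}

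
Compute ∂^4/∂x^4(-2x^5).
- 240 x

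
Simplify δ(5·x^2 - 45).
\frac{\delta(x - 3) + \delta(x + 3)}{30}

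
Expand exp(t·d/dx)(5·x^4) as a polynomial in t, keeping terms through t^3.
5 x \left(4 t^{3} + 6 t^{2} x + 4 t x^{2} + x^{3}\right)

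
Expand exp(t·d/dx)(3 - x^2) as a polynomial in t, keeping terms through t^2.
- t^{2} - 2 t x - x^{2} + 3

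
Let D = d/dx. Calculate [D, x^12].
12 x^{11}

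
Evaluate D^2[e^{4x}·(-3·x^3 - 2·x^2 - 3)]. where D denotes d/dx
\left(- 48 x^{3} - 104 x^{2} - 50 x - 52\right) e^{4 x}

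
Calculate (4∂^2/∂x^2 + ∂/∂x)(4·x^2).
8 x + 32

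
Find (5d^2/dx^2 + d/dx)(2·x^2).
4 x + 20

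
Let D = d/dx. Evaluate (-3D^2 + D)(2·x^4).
8 x^{2} \left(x - 9\right)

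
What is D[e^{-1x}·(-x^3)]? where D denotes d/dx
x^{2} \left(x - 3\right) e^{- x}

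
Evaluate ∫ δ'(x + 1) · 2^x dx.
- \frac{\log{\left(2 \right)}}{2}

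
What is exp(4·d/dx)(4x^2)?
4 x^{2} + 32 x + 64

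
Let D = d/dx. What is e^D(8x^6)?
8 x^{6} + 48 x^{5} + 120 x^{4} + 160 x^{3} + 120 x^{2} + 48 x + 8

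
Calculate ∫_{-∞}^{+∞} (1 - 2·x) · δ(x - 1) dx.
-1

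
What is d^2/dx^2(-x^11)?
- 110 x^{9}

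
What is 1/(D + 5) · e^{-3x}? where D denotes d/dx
\frac{e^{- 3 x}}{2}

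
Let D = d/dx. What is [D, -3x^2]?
- 6 x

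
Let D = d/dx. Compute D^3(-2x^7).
- 420 x^{4}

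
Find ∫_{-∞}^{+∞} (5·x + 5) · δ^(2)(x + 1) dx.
0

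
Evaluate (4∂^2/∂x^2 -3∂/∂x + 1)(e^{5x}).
86 e^{5 x}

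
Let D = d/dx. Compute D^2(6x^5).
120 x^{3}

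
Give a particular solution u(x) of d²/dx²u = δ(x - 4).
\frac{|x - 4|}{2}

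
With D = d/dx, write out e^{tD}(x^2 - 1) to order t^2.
t^{2} + 2 t x + x^{2} - 1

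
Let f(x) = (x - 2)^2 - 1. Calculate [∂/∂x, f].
2 x - 4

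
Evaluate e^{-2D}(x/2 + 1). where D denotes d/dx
\frac{x}{2}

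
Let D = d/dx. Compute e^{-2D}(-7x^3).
- 7 x^{3} + 42 x^{2} - 84 x + 56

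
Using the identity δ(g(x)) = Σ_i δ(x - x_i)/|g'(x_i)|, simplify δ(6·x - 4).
\frac{\delta(x - 2/3)}{6}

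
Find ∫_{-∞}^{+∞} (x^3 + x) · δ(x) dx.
0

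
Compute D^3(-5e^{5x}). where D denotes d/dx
- 625 e^{5 x}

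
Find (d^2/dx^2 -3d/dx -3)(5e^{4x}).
5 e^{4 x}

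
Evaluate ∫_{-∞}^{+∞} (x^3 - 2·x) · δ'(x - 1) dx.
-1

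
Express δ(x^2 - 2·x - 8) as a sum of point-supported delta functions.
\frac{\delta(x + 2) + \delta(x - 4)}{6}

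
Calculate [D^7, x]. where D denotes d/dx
7D^{6}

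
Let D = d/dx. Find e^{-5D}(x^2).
x^{2} - 10 x + 25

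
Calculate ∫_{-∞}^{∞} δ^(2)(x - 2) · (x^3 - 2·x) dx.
12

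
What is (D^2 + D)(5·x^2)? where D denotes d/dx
10 x + 10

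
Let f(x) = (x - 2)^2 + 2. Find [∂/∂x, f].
2 x - 4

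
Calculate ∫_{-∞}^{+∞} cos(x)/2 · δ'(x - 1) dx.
\frac{\sin{\left(1 \right)}}{2}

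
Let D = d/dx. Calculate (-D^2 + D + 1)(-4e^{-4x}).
76 e^{- 4 x}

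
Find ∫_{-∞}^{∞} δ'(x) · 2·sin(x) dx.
-2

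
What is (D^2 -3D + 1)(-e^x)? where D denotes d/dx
e^{x}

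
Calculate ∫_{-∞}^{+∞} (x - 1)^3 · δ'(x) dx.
-3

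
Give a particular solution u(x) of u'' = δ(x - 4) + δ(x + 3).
\frac{|x - 4|}{2} + \frac{|x + 3|}{2}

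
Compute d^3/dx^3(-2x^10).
- 1440 x^{7}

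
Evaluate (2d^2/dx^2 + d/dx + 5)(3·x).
15 x + 3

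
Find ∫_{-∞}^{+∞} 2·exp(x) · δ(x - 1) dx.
2 e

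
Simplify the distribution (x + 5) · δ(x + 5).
0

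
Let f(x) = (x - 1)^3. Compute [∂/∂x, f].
3 \left(x - 1\right)^{2}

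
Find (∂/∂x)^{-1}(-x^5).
- \frac{x^{6}}{6}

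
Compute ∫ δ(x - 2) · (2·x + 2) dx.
6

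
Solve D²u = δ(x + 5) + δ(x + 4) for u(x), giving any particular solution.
\frac{|x + 5|}{2} + \frac{|x + 4|}{2}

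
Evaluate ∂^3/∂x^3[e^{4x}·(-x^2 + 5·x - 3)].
\left(- 64 x^{2} + 224 x + 24\right) e^{4 x}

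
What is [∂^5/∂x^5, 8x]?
40\frac{d^{4}}{dx^{4}}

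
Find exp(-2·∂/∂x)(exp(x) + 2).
e^{x - 2} + 2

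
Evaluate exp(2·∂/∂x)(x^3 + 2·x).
x^{3} + 6 x^{2} + 14 x + 12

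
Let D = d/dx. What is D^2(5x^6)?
150 x^{4}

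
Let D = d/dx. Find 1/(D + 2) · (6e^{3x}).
\frac{6 e^{3 x}}{5}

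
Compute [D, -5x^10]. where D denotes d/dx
- 50 x^{9}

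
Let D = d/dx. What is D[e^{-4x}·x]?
\left(1 - 4 x\right) e^{- 4 x}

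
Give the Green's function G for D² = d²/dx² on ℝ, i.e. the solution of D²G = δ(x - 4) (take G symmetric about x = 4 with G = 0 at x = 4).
\frac{|x - 4|}{2}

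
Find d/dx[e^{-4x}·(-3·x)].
3 \left(4 x - 1\right) e^{- 4 x}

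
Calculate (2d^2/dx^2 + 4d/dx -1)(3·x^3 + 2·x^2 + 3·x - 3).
- 3 x^{3} + 34 x^{2} + 49 x + 23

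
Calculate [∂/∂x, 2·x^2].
4 x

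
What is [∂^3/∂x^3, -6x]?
-18\frac{d^{2}}{dx^{2}}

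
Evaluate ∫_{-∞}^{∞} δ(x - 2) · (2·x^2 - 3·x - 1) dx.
1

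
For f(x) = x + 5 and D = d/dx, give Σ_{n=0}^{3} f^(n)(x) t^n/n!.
t + x + 5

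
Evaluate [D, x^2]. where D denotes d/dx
2 x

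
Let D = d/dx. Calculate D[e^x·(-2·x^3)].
2 x^{2} \left(- x - 3\right) e^{x}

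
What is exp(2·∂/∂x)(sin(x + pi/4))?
\sin{\left(x + \frac{\pi}{4} + 2 \right)}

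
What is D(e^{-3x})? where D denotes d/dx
- 3 e^{- 3 x}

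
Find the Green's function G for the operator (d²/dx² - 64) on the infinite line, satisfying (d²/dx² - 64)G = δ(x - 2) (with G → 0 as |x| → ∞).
-\frac{e^{-8|x - 2|}}{16}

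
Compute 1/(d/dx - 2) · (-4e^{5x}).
- \frac{4 e^{5 x}}{3}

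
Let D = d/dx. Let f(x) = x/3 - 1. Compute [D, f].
\frac{1}{3}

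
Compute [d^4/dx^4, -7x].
-28\frac{d^{3}}{dx^{3}}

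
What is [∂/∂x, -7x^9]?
- 63 x^{8}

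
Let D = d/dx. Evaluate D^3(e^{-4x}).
- 64 e^{- 4 x}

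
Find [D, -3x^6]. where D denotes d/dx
- 18 x^{5}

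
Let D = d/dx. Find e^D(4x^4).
4 x^{4} + 16 x^{3} + 24 x^{2} + 16 x + 4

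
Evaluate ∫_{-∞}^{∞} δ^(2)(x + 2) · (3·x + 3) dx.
0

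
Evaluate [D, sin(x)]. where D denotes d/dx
\cos{\left(x \right)}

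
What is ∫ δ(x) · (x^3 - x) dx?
0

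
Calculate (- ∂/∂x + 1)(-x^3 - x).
- x^{3} + 3 x^{2} - x + 1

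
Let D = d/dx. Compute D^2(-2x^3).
- 12 x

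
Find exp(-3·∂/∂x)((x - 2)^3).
x^{3} - 15 x^{2} + 75 x - 125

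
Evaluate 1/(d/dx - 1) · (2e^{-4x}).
- \frac{2 e^{- 4 x}}{5}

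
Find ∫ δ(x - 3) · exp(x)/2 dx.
\frac{e^{3}}{2}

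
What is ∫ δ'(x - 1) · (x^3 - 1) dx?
-3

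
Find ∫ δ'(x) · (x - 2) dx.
-1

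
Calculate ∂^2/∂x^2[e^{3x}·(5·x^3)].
15 x \left(3 x^{2} + 6 x + 2\right) e^{3 x}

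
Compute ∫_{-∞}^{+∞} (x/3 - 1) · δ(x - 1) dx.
- \frac{2}{3}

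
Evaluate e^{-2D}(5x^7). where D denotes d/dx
5 x^{7} - 70 x^{6} + 420 x^{5} - 1400 x^{4} + 2800 x^{3} - 3360 x^{2} + 2240 x - 640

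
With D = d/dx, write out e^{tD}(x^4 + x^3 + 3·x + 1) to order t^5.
t^{4} + t^{3} \left(4 x + 1\right) + 3 t^{2} x \left(2 x + 1\right) + t \left(4 x^{3} + 3 x^{2} + 3\right) + x^{4} + x^{3} + 3 x + 1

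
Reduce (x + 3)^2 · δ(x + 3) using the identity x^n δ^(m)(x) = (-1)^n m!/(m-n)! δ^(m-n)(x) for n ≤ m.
0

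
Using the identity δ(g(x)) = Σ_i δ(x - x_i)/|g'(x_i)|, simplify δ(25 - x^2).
\frac{\delta(x - 5) + \delta(x + 5)}{10}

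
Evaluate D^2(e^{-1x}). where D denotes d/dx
e^{- x}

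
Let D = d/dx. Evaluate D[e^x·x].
\left(x + 1\right) e^{x}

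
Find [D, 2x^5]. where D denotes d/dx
10 x^{4}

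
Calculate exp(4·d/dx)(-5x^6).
- 5 x^{6} - 120 x^{5} - 1200 x^{4} - 6400 x^{3} - 19200 x^{2} - 30720 x - 20480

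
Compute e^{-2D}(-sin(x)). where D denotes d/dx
- \sin{\left(x - 2 \right)}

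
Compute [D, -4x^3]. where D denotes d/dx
- 12 x^{2}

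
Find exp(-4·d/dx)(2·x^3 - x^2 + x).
2 x^{3} - 25 x^{2} + 105 x - 148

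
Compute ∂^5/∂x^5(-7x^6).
- 5040 x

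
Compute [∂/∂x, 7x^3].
21 x^{2}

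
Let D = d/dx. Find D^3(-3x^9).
- 1512 x^{6}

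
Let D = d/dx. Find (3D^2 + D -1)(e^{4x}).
51 e^{4 x}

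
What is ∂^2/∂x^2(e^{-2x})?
4 e^{- 2 x}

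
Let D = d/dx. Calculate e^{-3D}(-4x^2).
- 4 x^{2} + 24 x - 36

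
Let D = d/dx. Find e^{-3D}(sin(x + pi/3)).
\sin{\left(x - 3 + \frac{\pi}{3} \right)}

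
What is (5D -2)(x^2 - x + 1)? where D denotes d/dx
- 2 x^{2} + 12 x - 7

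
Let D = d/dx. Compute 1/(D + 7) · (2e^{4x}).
\frac{2 e^{4 x}}{11}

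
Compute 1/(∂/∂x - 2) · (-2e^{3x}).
- 2 e^{3 x}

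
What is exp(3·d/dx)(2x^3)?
2 x^{3} + 18 x^{2} + 54 x + 54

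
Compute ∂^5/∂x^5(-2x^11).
- 110880 x^{6}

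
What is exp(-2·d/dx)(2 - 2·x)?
6 - 2 x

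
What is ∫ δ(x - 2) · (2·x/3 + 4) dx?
\frac{16}{3}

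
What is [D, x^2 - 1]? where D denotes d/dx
2 x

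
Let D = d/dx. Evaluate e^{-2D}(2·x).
2 x - 4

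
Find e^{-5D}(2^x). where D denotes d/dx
2^{x - 5}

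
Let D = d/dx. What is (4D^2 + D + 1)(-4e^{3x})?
- 160 e^{3 x}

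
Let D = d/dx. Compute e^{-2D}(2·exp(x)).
2 e^{x - 2}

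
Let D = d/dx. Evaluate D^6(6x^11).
1995840 x^{5}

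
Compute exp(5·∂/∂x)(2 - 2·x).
- 2 x - 8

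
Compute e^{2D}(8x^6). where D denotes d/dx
8 x^{6} + 96 x^{5} + 480 x^{4} + 1280 x^{3} + 1920 x^{2} + 1536 x + 512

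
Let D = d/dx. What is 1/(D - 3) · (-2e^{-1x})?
\frac{e^{- x}}{2}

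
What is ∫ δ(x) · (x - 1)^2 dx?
1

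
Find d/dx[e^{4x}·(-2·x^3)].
x^{2} \left(- 8 x - 6\right) e^{4 x}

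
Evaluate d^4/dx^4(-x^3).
0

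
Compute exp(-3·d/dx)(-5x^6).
- 5 x^{6} + 90 x^{5} - 675 x^{4} + 2700 x^{3} - 6075 x^{2} + 7290 x - 3645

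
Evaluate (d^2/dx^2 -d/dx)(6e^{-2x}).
36 e^{- 2 x}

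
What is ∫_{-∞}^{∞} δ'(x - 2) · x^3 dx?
-12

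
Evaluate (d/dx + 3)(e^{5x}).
8 e^{5 x}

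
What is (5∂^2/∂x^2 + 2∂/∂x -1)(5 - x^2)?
x^{2} - 4 x - 15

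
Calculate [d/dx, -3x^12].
- 36 x^{11}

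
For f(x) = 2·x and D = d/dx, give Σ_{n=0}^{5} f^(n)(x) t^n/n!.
2 t + 2 x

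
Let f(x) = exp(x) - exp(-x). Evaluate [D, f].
2 \cosh{\left(x \right)}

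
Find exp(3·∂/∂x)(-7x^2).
- 7 x^{2} - 42 x - 63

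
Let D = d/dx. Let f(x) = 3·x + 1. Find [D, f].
3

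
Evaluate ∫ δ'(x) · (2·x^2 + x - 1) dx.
-1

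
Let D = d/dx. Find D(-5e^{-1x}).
5 e^{- x}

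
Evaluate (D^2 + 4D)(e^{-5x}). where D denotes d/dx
5 e^{- 5 x}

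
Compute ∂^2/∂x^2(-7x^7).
- 294 x^{5}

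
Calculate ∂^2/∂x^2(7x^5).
140 x^{3}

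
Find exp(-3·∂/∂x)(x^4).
x^{4} - 12 x^{3} + 54 x^{2} - 108 x + 81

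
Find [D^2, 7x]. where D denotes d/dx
14D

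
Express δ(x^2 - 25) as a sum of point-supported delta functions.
\frac{\delta(x - 5) + \delta(x + 5)}{10}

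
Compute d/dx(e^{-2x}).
- 2 e^{- 2 x}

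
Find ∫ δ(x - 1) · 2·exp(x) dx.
2 e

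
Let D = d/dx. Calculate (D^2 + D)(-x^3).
3 x \left(- x - 2\right)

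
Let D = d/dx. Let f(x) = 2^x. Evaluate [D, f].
2^{x} \log{\left(2 \right)}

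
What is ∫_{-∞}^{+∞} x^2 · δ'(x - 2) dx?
-4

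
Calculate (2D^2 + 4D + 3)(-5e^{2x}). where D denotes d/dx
- 95 e^{2 x}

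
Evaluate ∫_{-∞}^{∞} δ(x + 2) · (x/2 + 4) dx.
3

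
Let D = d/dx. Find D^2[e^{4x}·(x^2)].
\left(16 x^{2} + 16 x + 2\right) e^{4 x}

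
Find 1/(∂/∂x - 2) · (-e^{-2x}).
\frac{e^{- 2 x}}{4}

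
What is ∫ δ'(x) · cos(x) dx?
0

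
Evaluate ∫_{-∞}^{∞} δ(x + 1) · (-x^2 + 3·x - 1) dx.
-5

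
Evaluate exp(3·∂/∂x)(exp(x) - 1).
e^{x + 3} - 1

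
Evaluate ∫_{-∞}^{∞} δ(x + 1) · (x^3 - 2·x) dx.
1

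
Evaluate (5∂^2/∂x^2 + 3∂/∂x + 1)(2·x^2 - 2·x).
2 x^{2} + 10 x + 14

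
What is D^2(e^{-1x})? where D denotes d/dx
e^{- x}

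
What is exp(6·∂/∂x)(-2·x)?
- 2 x - 12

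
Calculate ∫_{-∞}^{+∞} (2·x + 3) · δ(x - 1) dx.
5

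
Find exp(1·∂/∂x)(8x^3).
8 x^{3} + 24 x^{2} + 24 x + 8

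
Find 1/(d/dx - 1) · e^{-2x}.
- \frac{e^{- 2 x}}{3}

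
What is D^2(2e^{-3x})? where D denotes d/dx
18 e^{- 3 x}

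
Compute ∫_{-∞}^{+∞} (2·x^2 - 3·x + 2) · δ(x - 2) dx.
4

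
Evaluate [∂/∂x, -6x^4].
- 24 x^{3}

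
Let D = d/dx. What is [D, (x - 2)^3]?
3 \left(x - 2\right)^{2}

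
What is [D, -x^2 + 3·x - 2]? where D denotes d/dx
3 - 2 x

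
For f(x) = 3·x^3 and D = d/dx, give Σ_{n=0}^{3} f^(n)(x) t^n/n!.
3 t^{3} + 9 t^{2} x + 9 t x^{2} + 3 x^{3}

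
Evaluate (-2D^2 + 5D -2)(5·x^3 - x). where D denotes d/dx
- 10 x^{3} + 75 x^{2} - 58 x - 5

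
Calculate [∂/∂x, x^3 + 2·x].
3 x^{2} + 2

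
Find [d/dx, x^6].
6 x^{5}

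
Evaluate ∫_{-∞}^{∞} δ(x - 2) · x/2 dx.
1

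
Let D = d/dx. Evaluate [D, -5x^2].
- 10 x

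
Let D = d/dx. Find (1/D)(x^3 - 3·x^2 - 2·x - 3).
\frac{x^{4}}{4} - x^{3} - x^{2} - 3 x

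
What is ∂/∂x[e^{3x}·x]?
\left(3 x + 1\right) e^{3 x}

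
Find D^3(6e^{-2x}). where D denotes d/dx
- 48 e^{- 2 x}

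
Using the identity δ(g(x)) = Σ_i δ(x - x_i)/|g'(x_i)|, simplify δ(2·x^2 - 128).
\frac{\delta(x - 8) + \delta(x + 8)}{32}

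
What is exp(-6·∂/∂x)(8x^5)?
8 x^{5} - 240 x^{4} + 2880 x^{3} - 17280 x^{2} + 51840 x - 62208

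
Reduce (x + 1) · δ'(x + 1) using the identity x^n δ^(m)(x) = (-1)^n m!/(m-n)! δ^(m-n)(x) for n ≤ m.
-\delta(x + 1)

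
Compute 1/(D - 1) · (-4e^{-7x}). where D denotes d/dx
\frac{e^{- 7 x}}{2}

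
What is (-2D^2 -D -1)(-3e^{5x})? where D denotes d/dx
168 e^{5 x}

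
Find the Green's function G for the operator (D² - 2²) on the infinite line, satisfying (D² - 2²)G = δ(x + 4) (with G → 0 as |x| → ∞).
-\frac{e^{-2|x + 4|}}{4}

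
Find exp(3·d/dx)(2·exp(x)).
2 e^{x + 3}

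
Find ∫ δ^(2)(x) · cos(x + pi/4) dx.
- \frac{\sqrt{2}}{2}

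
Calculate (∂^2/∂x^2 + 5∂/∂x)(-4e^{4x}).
- 144 e^{4 x}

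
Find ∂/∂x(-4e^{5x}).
- 20 e^{5 x}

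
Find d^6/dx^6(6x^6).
4320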